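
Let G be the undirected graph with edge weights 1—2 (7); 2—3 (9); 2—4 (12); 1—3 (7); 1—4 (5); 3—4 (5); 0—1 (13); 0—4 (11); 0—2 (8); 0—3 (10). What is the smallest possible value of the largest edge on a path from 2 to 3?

7

Comparing a few candidate routes:
2 → 3: max(9) = 9
2 → 1 → 3: max(7, 7) = 7
2 → 0 → 4 → 3: max(8, 11, 5) = 11
2 → 1 → 4 → 3: max(7, 5, 5) = 7
2 → 1 → 4 → 0 → 3: max(7, 5, 11, 10) = 11
2 → 0 → 3: max(8, 10) = 10
Smallest bottleneck: 7.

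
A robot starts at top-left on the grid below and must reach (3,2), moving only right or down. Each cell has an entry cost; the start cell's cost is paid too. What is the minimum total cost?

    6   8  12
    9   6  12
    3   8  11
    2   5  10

35

Best path: [0,0] → [1,0] → [2,0] → [3,0] → [3,1] → [3,2]
Cost: 6 + 9 + 3 + 2 + 5 + 10 = 35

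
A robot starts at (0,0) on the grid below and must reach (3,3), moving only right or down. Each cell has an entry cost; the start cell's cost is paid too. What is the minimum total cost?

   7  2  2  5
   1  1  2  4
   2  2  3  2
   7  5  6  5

21

Best path: r0c0 -> r1c0 -> r1c1 -> r1c2 -> r2c2 -> r2c3 -> r3c3
Cost: 7 + 1 + 1 + 2 + 3 + 2 + 5 = 21
For comparison, the top-then-right route costs 27.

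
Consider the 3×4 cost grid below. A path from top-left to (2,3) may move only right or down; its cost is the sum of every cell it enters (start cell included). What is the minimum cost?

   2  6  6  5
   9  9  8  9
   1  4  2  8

One optimal route is r0c0→r1c0→r2c0→r2c1→r2c2→r2c3.
Its cost is 2 + 9 + 1 + 4 + 2 + 8 = 26.
For comparison, the top-then-right route costs 36.

26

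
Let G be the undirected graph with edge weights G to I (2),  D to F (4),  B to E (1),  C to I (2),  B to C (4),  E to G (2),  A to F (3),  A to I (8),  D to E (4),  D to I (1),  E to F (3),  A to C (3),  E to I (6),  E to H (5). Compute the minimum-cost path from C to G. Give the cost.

4

Some routes from C to G:
C→I→D→E→G: 2 + 1 + 4 + 2 = 9
C→I→G: 2 + 2 = 4
C→I→E→G: 2 + 6 + 2 = 10
C→I→D→F→E→G: 2 + 1 + 4 + 3 + 2 = 12
C→A→F→E→G: 3 + 3 + 3 + 2 = 11
C→B→E→G: 4 + 1 + 2 = 7
Shortest: 4.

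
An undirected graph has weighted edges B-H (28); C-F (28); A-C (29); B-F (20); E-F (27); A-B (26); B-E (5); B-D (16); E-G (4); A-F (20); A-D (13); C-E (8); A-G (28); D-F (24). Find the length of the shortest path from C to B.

Checking several routes:
C-F-B: 28 + 20 = 48
C-A-B: 29 + 26 = 55
C-E-B: 8 + 5 = 13
C-E-F-B: 8 + 27 + 20 = 55
Best route has total 13.

13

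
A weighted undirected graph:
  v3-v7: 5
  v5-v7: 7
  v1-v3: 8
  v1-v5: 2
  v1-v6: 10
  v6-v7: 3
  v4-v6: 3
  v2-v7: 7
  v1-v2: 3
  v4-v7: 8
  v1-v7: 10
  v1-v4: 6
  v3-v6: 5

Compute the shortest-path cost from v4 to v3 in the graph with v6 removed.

13

Checking several routes:
v4→v7→v3: 8 + 5 = 13
v4→v1→v3: 6 + 8 = 14
v4→v1→v5→v7→v3: 6 + 2 + 7 + 5 = 20
Best route has total 13.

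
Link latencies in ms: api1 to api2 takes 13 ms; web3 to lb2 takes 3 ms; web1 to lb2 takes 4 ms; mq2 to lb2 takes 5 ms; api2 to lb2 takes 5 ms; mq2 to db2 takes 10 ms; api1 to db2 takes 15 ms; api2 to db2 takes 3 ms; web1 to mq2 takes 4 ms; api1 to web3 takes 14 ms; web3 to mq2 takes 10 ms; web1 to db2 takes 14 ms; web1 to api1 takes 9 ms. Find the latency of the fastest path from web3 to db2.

11

Checking several routes:
web3 → lb2 → mq2 → db2: 3 + 5 + 10 = 18
web3 → lb2 → api2 → db2: 3 + 5 + 3 = 11
web3 → mq2 → db2: 10 + 10 = 20
web3 → lb2 → web1 → mq2 → db2: 3 + 4 + 4 + 10 = 21
web3 → lb2 → web1 → db2: 3 + 4 + 14 = 21
Shortest: 11 ms.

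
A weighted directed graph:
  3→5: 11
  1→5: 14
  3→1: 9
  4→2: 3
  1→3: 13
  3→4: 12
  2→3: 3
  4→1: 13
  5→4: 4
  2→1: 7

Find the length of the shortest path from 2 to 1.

Checking several routes:
2 → 3 → 1: 3 + 9 = 12
2 → 1: 7
2 → 3 → 4 → 1: 3 + 12 + 13 = 28
Best route has total 7.

7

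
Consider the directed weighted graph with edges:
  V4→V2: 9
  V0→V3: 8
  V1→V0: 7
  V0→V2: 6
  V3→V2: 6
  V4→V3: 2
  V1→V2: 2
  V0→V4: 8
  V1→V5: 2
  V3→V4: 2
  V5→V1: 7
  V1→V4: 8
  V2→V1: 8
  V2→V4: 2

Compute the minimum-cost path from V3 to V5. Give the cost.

Candidate routes:
V3 - V4 - V2 - V1 - V5: 2 + 9 + 8 + 2 = 21
V3 - V2 - V1 - V5: 6 + 8 + 2 = 16
Best route has total 16.

16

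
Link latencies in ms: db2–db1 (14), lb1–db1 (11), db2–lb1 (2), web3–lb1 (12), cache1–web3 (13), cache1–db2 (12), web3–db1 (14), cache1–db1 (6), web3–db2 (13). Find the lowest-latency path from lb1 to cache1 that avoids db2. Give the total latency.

A few of the lb1→cache1 routes:
lb1 -> web3 -> db1 -> cache1: 12 + 14 + 6 = 32
lb1 -> db1 -> cache1: 11 + 6 = 17
lb1 -> web3 -> cache1: 12 + 13 = 25
Best route has total 17 ms.

17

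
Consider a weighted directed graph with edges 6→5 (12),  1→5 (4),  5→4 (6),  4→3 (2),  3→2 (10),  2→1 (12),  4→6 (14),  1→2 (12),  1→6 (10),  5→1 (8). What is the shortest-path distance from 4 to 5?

26

Candidate routes:
4 - 6 - 5: 14 + 12 = 26
4 - 3 - 2 - 1 - 5: 2 + 10 + 12 + 4 = 28
4 - 3 - 2 - 1 - 6 - 5: 2 + 10 + 12 + 10 + 12 = 46
Shortest: 26.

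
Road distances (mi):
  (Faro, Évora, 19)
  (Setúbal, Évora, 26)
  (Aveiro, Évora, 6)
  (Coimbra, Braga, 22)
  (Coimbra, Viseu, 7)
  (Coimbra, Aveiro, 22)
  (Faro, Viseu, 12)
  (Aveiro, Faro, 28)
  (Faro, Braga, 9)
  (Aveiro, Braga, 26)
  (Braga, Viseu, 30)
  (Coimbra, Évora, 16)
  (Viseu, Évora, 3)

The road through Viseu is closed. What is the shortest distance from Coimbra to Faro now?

A few of the Coimbra→Faro routes:
Coimbra→Braga→Faro: 22 + 9 = 31
Coimbra→Évora→Faro: 16 + 19 = 35
Coimbra→Évora→Aveiro→Faro: 16 + 6 + 28 = 50
Coimbra→Aveiro→Évora→Faro: 22 + 6 + 19 = 47
Best route has total 31 mi.

31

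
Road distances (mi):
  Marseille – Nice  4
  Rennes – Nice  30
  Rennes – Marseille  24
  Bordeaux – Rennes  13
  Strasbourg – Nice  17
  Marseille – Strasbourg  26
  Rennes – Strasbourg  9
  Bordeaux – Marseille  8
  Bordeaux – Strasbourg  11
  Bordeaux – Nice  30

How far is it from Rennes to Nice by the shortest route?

Checking several routes:
Rennes - Strasbourg - Nice: 9 + 17 = 26
Rennes - Marseille - Nice: 24 + 4 = 28
Rennes - Bordeaux - Marseille - Nice: 13 + 8 + 4 = 25
Rennes - Nice: 30
Rennes - Strasbourg - Bordeaux - Marseille - Nice: 9 + 11 + 8 + 4 = 32
Best route has total 25 mi.

25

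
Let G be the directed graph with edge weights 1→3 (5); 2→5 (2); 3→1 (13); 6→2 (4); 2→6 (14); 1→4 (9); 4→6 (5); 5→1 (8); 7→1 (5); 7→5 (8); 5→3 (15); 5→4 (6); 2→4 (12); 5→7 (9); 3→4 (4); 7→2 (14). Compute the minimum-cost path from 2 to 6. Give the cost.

Some routes from 2 to 6:
2 -> 5 -> 1 -> 4 -> 6: 2 + 8 + 9 + 5 = 24
2 -> 4 -> 6: 12 + 5 = 17
2 -> 5 -> 3 -> 4 -> 6: 2 + 15 + 4 + 5 = 26
2 -> 5 -> 4 -> 6: 2 + 6 + 5 = 13
2 -> 5 -> 1 -> 3 -> 4 -> 6: 2 + 8 + 5 + 4 + 5 = 24
2 -> 6: 14
Best route has total 13.

13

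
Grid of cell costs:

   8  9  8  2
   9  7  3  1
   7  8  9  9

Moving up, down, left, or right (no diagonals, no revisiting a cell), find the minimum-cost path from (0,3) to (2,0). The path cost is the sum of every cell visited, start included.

One optimal route is (0,3)→(1,3)→(1,2)→(1,1)→(2,1)→(2,0).
Its cost is 2 + 1 + 3 + 7 + 8 + 7 = 28.

28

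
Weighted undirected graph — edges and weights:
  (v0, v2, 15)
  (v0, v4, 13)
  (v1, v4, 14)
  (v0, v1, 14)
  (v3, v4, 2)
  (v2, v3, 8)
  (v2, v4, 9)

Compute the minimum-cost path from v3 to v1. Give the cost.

16

Checking several routes:
v3 - v4 - v0 - v1: 2 + 13 + 14 = 29
v3 - v2 - v4 - v1: 8 + 9 + 14 = 31
v3 - v4 - v2 - v0 - v1: 2 + 9 + 15 + 14 = 40
v3 - v2 - v0 - v1: 8 + 15 + 14 = 37
v3 - v4 - v1: 2 + 14 = 16
The minimum is 16.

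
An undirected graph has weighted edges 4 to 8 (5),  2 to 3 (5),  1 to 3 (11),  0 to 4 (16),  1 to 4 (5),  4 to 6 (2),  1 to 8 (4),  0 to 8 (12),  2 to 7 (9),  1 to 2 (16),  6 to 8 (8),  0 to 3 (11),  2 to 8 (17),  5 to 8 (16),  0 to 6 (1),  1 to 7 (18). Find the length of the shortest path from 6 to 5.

Checking several routes:
6 → 8 → 5: 8 + 16 = 24
6 → 4 → 8 → 5: 2 + 5 + 16 = 23
6 → 4 → 1 → 8 → 5: 2 + 5 + 4 + 16 = 27
The minimum is 23.

23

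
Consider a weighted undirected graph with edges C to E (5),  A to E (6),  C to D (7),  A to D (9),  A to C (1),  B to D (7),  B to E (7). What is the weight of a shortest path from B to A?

Paths from B to A:
B-E-C-D-A: 7 + 5 + 7 + 9 = 28
B-D-C-E-A: 7 + 7 + 5 + 6 = 25
B-D-C-A: 7 + 7 + 1 = 15
B-E-C-A: 7 + 5 + 1 = 13
B-D-A: 7 + 9 = 16
B-E-A: 7 + 6 = 13
The minimum is 13.

13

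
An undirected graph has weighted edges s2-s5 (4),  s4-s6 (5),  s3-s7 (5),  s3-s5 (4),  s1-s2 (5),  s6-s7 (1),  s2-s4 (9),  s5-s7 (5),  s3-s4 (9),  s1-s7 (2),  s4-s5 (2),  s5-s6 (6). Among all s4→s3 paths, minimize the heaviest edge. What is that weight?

Comparing a few candidate routes:
s4 - s6 - s7 - s3: max(5, 1, 5) = 5
s4 - s6 - s7 - s5 - s3: max(5, 1, 5, 4) = 5
s4 - s5 - s7 - s3: max(2, 5, 5) = 5
s4 - s5 - s2 - s1 - s7 - s3: max(2, 4, 5, 2, 5) = 5
s4 - s6 - s7 - s1 - s2 - s5 - s3: max(5, 1, 2, 5, 4, 4) = 5
s4 - s5 - s3: max(2, 4) = 4
Best route has worst link 4.

4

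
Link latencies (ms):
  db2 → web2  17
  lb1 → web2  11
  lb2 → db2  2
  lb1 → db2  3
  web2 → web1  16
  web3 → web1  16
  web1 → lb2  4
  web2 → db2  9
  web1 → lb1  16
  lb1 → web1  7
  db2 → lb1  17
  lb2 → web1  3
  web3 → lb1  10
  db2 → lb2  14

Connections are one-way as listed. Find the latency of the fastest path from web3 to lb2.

20

Comparing a few candidate routes:
web3 → lb1 → db2 → lb2: 10 + 3 + 14 = 27
web3 → lb1 → web2 → web1 → lb2: 10 + 11 + 16 + 4 = 41
web3 → lb1 → web1 → lb2: 10 + 7 + 4 = 21
web3 → web1 → lb2: 16 + 4 = 20
web3 → lb1 → web2 → db2 → lb2: 10 + 11 + 9 + 14 = 44
Shortest: 20 ms.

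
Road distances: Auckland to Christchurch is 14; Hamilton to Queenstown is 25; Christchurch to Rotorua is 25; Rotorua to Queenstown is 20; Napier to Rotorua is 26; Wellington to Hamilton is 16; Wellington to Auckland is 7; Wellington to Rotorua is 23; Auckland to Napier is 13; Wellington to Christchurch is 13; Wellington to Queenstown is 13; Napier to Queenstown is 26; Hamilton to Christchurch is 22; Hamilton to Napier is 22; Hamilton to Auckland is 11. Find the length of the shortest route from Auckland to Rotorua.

Comparing a few candidate routes:
Auckland → Wellington → Queenstown → Rotorua: 7 + 13 + 20 = 40
Auckland → Christchurch → Rotorua: 14 + 25 = 39
Auckland → Wellington → Rotorua: 7 + 23 = 30
Auckland → Napier → Rotorua: 13 + 26 = 39
Auckland → Wellington → Christchurch → Rotorua: 7 + 13 + 25 = 45
The minimum is 30.

30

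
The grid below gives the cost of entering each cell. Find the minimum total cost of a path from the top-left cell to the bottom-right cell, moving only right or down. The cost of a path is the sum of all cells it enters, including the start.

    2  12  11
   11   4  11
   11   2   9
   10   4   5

One optimal route is r0c0 r1c0 r1c1 r2c1 r3c1 r3c2.
Its cost is 2 + 11 + 4 + 2 + 4 + 5 = 28.

28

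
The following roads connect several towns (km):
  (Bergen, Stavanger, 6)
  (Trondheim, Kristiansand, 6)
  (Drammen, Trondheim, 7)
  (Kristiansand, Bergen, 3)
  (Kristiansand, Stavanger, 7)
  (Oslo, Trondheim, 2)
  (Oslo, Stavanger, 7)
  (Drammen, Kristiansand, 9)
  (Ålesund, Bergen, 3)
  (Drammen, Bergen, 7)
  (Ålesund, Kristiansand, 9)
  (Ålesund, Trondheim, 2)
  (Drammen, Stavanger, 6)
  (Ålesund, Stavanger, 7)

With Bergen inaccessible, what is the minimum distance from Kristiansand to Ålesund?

Comparing a few candidate routes:
Kristiansand -> Stavanger -> Oslo -> Trondheim -> Ålesund: 7 + 7 + 2 + 2 = 18
Kristiansand -> Drammen -> Trondheim -> Ålesund: 9 + 7 + 2 = 18
Kristiansand -> Ålesund: 9
Kristiansand -> Stavanger -> Ålesund: 7 + 7 = 14
Kristiansand -> Trondheim -> Ålesund: 6 + 2 = 8
Shortest: 8 km.

8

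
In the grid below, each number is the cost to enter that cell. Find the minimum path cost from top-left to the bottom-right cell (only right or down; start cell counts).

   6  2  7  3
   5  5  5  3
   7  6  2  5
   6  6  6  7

32

Path (0,0) -> (0,1) -> (1,1) -> (1,2) -> (2,2) -> (2,3) -> (3,3): 6 + 2 + 5 + 5 + 2 + 5 + 7 = 32.
For comparison, the top-then-right route costs 33.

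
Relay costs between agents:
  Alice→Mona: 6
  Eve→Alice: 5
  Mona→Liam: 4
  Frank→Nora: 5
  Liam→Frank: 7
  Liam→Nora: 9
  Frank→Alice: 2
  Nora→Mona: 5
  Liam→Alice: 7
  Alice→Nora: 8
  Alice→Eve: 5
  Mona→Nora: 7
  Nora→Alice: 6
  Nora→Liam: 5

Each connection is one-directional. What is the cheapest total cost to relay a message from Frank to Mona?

Checking several routes:
Frank → Nora → Alice → Mona: 5 + 6 + 6 = 17
Frank → Alice → Nora → Mona: 2 + 8 + 5 = 15
Frank → Nora → Mona: 5 + 5 = 10
Frank → Alice → Mona: 2 + 6 = 8
Shortest: 8.

8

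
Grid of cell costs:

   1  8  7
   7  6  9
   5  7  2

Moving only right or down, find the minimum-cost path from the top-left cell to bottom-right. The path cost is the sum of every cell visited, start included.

22

Path (0,0) → (1,0) → (2,0) → (2,1) → (2,2): 1 + 7 + 5 + 7 + 2 = 22.
(Top row then right column would cost 27.)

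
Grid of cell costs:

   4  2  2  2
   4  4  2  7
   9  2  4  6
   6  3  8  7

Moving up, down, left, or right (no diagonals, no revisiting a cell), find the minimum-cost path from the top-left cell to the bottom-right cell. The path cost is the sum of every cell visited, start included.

27

Take (0,0) → (0,1) → (0,2) → (1,2) → (2,2) → (2,3) → (3,3) for a total of 4 + 2 + 2 + 2 + 4 + 6 + 7 = 27.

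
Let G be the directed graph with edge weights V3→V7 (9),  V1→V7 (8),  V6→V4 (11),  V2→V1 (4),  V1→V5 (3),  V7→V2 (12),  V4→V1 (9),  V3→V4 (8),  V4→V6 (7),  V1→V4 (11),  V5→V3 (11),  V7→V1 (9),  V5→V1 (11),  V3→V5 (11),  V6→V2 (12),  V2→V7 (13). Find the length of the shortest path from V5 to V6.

Paths from V5 to V6:
V5 -> V3 -> V7 -> V1 -> V4 -> V6: 11 + 9 + 9 + 11 + 7 = 47
V5 -> V1 -> V4 -> V6: 11 + 11 + 7 = 29
V5 -> V3 -> V7 -> V2 -> V1 -> V4 -> V6: 11 + 9 + 12 + 4 + 11 + 7 = 54
V5 -> V3 -> V4 -> V6: 11 + 8 + 7 = 26
Shortest: 26.

26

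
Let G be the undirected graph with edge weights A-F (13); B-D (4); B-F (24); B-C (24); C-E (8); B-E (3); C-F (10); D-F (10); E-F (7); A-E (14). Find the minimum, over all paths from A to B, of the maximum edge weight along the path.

A few of the A→B routes:
A→E→F→D→B: max(14, 7, 10, 4) = 14
A→F→E→B: max(13, 7, 3) = 13
A→F→D→B: max(13, 10, 4) = 13
A→F→C→E→B: max(13, 10, 8, 3) = 13
A→E→C→F→D→B: max(14, 8, 10, 10, 4) = 14
A→E→B: max(14, 3) = 14
Smallest bottleneck: 13.

13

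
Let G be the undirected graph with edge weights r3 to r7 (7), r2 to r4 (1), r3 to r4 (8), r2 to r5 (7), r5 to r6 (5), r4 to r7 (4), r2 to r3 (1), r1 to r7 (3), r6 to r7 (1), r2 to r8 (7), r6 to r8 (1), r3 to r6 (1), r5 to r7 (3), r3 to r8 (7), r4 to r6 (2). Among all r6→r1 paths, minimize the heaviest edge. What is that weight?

A few of the r6→r1 routes:
r6-r5-r7-r1: max(5, 3, 3) = 5
r6-r5-r2-r4-r7-r1: max(5, 7, 1, 4, 3) = 7
r6-r4-r7-r1: max(2, 4, 3) = 4
r6-r7-r1: max(1, 3) = 3
r6-r5-r2-r8-r3-r7-r1: max(5, 7, 7, 7, 7, 3) = 7
r6-r3-r2-r4-r7-r1: max(1, 1, 1, 4, 3) = 4
Smallest bottleneck: 3.

3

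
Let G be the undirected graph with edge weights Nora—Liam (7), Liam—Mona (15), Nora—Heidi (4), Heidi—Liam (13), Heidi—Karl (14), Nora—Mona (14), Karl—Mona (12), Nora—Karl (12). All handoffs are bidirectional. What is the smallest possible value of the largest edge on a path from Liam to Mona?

12

Checking several routes:
Liam-Nora-Karl-Mona: max(7, 12, 12) = 12
Liam-Nora-Heidi-Karl-Mona: max(7, 4, 14, 12) = 14
Liam-Nora-Mona: max(7, 14) = 14
Liam-Heidi-Nora-Karl-Mona: max(13, 4, 12, 12) = 13
Smallest bottleneck: 12.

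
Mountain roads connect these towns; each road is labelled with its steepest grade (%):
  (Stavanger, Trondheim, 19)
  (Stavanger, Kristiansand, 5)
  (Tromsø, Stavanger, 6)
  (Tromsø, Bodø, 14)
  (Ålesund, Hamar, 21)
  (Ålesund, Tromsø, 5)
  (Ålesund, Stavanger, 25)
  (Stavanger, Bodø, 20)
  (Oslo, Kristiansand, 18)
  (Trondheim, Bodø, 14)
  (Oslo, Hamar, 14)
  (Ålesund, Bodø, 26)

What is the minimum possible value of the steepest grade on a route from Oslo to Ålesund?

18

Comparing a few candidate routes:
Oslo - Kristiansand - Stavanger - Tromsø - Ålesund: max(18, 5, 6, 5) = 18
Oslo - Hamar - Ålesund: max(14, 21) = 21
Oslo - Kristiansand - Stavanger - Trondheim - Bodø - Tromsø - Ålesund: max(18, 5, 19, 14, 14, 5) = 19
Oslo - Kristiansand - Stavanger - Bodø - Tromsø - Ålesund: max(18, 5, 20, 14, 5) = 20
Oslo - Kristiansand - Stavanger - Ålesund: max(18, 5, 25) = 25
Oslo - Kristiansand - Stavanger - Bodø - Ålesund: max(18, 5, 20, 26) = 26
The minimum achievable maximum is 18%.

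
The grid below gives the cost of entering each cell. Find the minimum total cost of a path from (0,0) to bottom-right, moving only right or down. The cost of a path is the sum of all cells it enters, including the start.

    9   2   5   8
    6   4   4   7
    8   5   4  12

Best path: r0c0→r0c1→r1c1→r1c2→r2c2→r2c3
Cost: 9 + 2 + 4 + 4 + 4 + 12 = 35

35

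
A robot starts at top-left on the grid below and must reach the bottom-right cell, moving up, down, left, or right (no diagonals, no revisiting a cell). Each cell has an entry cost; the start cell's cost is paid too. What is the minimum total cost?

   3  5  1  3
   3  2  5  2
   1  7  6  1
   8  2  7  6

One optimal route is (0,0)→(0,1)→(0,2)→(0,3)→(1,3)→(2,3)→(3,3).
Its cost is 3 + 5 + 1 + 3 + 2 + 1 + 6 = 21.

21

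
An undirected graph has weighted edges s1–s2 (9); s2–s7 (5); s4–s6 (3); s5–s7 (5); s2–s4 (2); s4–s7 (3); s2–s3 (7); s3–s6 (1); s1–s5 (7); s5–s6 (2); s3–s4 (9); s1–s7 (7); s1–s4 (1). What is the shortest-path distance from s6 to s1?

A few of the s6→s1 routes:
s6 - s3 - s2 - s4 - s1: 1 + 7 + 2 + 1 = 11
s6 - s5 - s1: 2 + 7 = 9
s6 - s4 - s1: 3 + 1 = 4
s6 - s3 - s4 - s1: 1 + 9 + 1 = 11
Shortest: 4.

4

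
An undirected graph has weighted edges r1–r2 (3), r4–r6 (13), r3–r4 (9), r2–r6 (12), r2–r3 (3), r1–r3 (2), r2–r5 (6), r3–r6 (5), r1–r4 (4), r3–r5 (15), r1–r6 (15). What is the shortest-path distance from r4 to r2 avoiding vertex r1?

Checking several routes:
r4-r3-r2: 9 + 3 = 12
r4-r6-r2: 13 + 12 = 25
r4-r6-r3-r2: 13 + 5 + 3 = 21
Best route has total 12.

12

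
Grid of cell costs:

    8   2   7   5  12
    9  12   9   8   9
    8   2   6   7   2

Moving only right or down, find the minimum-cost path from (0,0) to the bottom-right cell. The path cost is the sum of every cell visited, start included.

39

Best path: r0c0 -> r0c1 -> r0c2 -> r0c3 -> r1c3 -> r2c3 -> r2c4
Cost: 8 + 2 + 7 + 5 + 8 + 7 + 2 = 39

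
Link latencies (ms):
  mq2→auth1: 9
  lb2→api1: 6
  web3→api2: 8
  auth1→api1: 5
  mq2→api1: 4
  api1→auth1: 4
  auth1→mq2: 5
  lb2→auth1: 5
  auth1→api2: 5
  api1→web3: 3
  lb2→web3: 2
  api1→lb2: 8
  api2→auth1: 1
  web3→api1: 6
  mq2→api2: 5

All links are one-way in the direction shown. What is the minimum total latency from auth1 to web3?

8

Candidate routes:
auth1 - mq2 - api1 - web3: 5 + 4 + 3 = 12
auth1 - mq2 - api1 - lb2 - web3: 5 + 4 + 8 + 2 = 19
auth1 - api1 - lb2 - web3: 5 + 8 + 2 = 15
auth1 - api1 - web3: 5 + 3 = 8
Best route has total 8 ms.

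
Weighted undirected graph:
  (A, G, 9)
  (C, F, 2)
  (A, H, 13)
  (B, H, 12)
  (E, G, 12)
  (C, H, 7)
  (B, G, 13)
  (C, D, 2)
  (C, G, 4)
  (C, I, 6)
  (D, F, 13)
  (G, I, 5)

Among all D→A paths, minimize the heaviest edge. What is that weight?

9

A few of the D→A routes:
D-C-I-G-B-H-A: max(2, 6, 5, 13, 12, 13) = 13
D-C-I-G-A: max(2, 6, 5, 9) = 9
D-C-G-A: max(2, 4, 9) = 9
The minimum achievable maximum is 9.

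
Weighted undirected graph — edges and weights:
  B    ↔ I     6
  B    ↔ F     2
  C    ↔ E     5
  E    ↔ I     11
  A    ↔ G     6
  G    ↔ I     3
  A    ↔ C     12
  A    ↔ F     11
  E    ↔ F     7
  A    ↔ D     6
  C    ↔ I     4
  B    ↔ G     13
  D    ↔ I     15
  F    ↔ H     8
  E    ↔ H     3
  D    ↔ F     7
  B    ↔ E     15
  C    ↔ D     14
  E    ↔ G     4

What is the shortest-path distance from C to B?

10

Comparing a few candidate routes:
C - E - H - F - B: 5 + 3 + 8 + 2 = 18
C - E - F - B: 5 + 7 + 2 = 14
C - I - B: 4 + 6 = 10
C - E - G - I - B: 5 + 4 + 3 + 6 = 18
C - I - G - E - F - B: 4 + 3 + 4 + 7 + 2 = 20
The minimum is 10.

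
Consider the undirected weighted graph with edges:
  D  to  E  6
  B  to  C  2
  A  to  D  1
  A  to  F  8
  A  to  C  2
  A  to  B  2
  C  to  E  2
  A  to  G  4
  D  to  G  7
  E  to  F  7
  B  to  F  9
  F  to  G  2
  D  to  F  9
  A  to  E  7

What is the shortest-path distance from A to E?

Some routes from A to E:
A - B - C - E: 2 + 2 + 2 = 6
A - E: 7
A - C - E: 2 + 2 = 4
Best route has total 4.

4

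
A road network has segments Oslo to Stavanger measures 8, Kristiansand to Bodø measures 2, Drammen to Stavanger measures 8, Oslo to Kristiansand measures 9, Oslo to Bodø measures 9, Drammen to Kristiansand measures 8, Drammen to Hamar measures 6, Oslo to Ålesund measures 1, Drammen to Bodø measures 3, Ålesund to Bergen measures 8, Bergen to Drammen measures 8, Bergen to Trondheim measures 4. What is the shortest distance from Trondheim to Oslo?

13

Comparing a few candidate routes:
Trondheim → Bergen → Drammen → Bodø → Oslo: 4 + 8 + 3 + 9 = 24
Trondheim → Bergen → Drammen → Stavanger → Oslo: 4 + 8 + 8 + 8 = 28
Trondheim → Bergen → Drammen → Kristiansand → Oslo: 4 + 8 + 8 + 9 = 29
Trondheim → Bergen → Drammen → Bodø → Kristiansand → Oslo: 4 + 8 + 3 + 2 + 9 = 26
Trondheim → Bergen → Ålesund → Oslo: 4 + 8 + 1 = 13
Shortest: 13.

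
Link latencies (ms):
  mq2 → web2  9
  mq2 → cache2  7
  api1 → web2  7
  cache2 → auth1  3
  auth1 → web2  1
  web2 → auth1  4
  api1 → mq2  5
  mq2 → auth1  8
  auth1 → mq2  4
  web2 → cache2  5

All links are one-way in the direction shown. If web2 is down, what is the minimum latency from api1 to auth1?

13

Paths from api1 to auth1 avoiding web2:
api1→mq2→auth1: 5 + 8 = 13
api1→mq2→cache2→auth1: 5 + 7 + 3 = 15
Shortest: 13 ms.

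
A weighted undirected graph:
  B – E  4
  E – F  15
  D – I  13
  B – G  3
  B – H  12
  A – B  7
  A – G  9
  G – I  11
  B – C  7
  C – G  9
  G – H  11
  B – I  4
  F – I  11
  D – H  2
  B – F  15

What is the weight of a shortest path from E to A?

11

Comparing a few candidate routes:
E -> B -> I -> G -> A: 4 + 4 + 11 + 9 = 28
E -> B -> G -> A: 4 + 3 + 9 = 16
E -> B -> A: 4 + 7 = 11
The minimum is 11.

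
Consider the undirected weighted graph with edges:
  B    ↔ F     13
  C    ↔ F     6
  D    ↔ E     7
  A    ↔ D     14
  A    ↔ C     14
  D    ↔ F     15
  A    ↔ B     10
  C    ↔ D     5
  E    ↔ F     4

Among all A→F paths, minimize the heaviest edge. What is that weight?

A few of the A→F routes:
A-D-E-F: max(14, 7, 4) = 14
A-D-C-F: max(14, 5, 6) = 14
A-B-F: max(10, 13) = 13
Best route has worst link 13.

13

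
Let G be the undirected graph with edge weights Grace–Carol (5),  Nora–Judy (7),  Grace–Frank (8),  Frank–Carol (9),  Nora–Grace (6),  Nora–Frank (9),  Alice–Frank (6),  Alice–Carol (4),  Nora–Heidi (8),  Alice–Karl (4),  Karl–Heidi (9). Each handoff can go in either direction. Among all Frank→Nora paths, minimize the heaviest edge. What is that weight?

Some routes from Frank to Nora:
Frank -> Carol -> Alice -> Karl -> Heidi -> Nora: max(9, 4, 4, 9, 8) = 9
Frank -> Grace -> Nora: max(8, 6) = 8
Frank -> Grace -> Carol -> Alice -> Karl -> Heidi -> Nora: max(8, 5, 4, 4, 9, 8) = 9
Frank -> Alice -> Carol -> Grace -> Nora: max(6, 4, 5, 6) = 6
Frank -> Nora: max(9) = 9
Frank -> Alice -> Karl -> Heidi -> Nora: max(6, 4, 9, 8) = 9
The minimum achievable maximum is 6.

6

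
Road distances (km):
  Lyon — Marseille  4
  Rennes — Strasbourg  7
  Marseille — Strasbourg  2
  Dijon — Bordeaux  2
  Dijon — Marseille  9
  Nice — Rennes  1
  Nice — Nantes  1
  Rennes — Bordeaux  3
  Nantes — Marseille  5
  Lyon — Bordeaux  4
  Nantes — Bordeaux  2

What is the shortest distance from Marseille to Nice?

Some routes from Marseille to Nice:
Marseille -> Strasbourg -> Rennes -> Nice: 2 + 7 + 1 = 10
Marseille -> Nantes -> Nice: 5 + 1 = 6
Marseille -> Lyon -> Bordeaux -> Nantes -> Nice: 4 + 4 + 2 + 1 = 11
Marseille -> Nantes -> Bordeaux -> Rennes -> Nice: 5 + 2 + 3 + 1 = 11
Marseille -> Lyon -> Bordeaux -> Rennes -> Nice: 4 + 4 + 3 + 1 = 12
Best route has total 6 km.

6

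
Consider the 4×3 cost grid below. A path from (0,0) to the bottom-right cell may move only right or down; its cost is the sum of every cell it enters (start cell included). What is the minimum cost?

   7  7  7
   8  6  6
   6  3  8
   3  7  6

36

Best path: (0,0)→(0,1)→(1,1)→(2,1)→(3,1)→(3,2)
Cost: 7 + 7 + 6 + 3 + 7 + 6 = 36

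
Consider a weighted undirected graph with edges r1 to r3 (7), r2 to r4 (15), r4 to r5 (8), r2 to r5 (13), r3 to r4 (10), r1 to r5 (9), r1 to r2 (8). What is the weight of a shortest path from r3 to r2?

A few of the r3→r2 routes:
r3-r4-r2: 10 + 15 = 25
r3-r1-r5-r2: 7 + 9 + 13 = 29
r3-r1-r2: 7 + 8 = 15
The minimum is 15.

15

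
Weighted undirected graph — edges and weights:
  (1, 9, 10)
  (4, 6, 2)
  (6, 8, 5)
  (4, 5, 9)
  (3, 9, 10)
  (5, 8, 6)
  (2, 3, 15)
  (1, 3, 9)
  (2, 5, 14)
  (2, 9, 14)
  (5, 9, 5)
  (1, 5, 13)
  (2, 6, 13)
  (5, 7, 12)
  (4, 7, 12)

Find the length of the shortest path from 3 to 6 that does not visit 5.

28

Candidate routes:
3 → 2 → 6: 15 + 13 = 28
3 → 9 → 2 → 6: 10 + 14 + 13 = 37
3 → 1 → 9 → 2 → 6: 9 + 10 + 14 + 13 = 46
The minimum is 28.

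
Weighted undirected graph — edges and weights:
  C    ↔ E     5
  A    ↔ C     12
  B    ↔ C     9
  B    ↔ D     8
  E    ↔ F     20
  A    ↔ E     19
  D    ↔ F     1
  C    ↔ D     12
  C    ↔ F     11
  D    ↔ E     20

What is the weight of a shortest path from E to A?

17

A few of the E→A routes:
E → D → C → A: 20 + 12 + 12 = 44
E → A: 19
E → F → C → A: 20 + 11 + 12 = 43
E → C → A: 5 + 12 = 17
E → D → F → C → A: 20 + 1 + 11 + 12 = 44
Best route has total 17.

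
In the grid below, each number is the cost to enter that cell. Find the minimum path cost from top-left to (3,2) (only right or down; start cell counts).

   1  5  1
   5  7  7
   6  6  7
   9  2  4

Path [0,0] [1,0] [2,0] [2,1] [3,1] [3,2]: 1 + 5 + 6 + 6 + 2 + 4 = 24.
For comparison, the top-then-right route costs 25.

24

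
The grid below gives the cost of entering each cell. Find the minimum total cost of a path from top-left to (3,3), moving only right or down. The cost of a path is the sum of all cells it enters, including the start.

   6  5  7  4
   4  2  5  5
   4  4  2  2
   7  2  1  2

Best path: (0,0) → (1,0) → (1,1) → (2,1) → (2,2) → (3,2) → (3,3)
Cost: 6 + 4 + 2 + 4 + 2 + 1 + 2 = 21
(Top row then right column would cost 31.)

21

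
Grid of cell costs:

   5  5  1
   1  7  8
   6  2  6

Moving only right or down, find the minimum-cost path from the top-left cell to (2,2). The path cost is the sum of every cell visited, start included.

20

Cheapest: r0c0 → r1c0 → r2c0 → r2c1 → r2c2
  5 + 1 + 6 + 2 + 6 = 20
For comparison, the top-then-right route costs 25.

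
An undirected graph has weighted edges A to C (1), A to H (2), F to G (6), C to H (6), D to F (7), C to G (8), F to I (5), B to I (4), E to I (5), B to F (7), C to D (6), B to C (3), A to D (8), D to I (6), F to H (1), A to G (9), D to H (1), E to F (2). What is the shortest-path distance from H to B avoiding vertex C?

Checking several routes:
H-F-E-I-B: 1 + 2 + 5 + 4 = 12
H-F-B: 1 + 7 = 8
H-D-I-B: 1 + 6 + 4 = 11
H-F-I-B: 1 + 5 + 4 = 10
Best route has total 8.

8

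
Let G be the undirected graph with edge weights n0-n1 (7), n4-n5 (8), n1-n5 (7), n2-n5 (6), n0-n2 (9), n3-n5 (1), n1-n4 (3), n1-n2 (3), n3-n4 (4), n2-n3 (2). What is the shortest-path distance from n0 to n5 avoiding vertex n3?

Comparing a few candidate routes:
n0 → n2 → n5: 9 + 6 = 15
n0 → n1 → n5: 7 + 7 = 14
n0 → n1 → n2 → n5: 7 + 3 + 6 = 16
n0 → n2 → n1 → n5: 9 + 3 + 7 = 19
n0 → n1 → n4 → n5: 7 + 3 + 8 = 18
Shortest: 14.

14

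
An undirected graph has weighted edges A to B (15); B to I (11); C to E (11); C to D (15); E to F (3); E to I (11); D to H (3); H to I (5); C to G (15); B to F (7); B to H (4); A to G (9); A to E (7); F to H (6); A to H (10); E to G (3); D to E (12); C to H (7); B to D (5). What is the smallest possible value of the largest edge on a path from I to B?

Checking several routes:
I-H-F-B: max(5, 6, 7) = 7
I-H-B: max(5, 4) = 5
I-H-D-B: max(5, 3, 5) = 5
Smallest bottleneck: 5.

5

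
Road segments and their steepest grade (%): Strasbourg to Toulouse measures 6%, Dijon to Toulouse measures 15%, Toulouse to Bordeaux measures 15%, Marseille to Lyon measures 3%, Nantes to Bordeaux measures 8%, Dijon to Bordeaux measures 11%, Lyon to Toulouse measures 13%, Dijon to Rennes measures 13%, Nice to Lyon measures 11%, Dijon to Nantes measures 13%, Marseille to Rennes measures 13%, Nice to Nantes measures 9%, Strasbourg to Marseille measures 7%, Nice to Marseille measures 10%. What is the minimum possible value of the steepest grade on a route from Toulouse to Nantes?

A few of the Toulouse→Nantes routes:
Toulouse→Strasbourg→Marseille→Nice→Nantes: max(6, 7, 10, 9) = 10
Toulouse→Strasbourg→Marseille→Rennes→Dijon→Bordeaux→Nantes: max(6, 7, 13, 13, 11, 8) = 13
Toulouse→Strasbourg→Marseille→Rennes→Dijon→Nantes: max(6, 7, 13, 13, 13) = 13
Toulouse→Strasbourg→Marseille→Lyon→Nice→Nantes: max(6, 7, 3, 11, 9) = 11
Toulouse→Lyon→Marseille→Rennes→Dijon→Bordeaux→Nantes: max(13, 3, 13, 13, 11, 8) = 13
The minimum achievable maximum is 10%.

10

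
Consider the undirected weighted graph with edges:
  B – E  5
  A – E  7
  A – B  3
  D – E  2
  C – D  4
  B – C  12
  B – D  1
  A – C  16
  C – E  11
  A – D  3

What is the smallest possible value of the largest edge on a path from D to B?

1

Some routes from D to B:
D - B: max(1) = 1
D - E - B: max(2, 5) = 5
D - A - B: max(3, 3) = 3
D - E - A - B: max(2, 7, 3) = 7
The minimum achievable maximum is 1.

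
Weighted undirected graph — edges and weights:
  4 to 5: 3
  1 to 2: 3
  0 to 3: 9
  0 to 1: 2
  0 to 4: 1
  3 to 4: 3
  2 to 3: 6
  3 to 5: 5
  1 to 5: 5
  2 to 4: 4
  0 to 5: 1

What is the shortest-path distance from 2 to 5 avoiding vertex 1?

6

Checking several routes:
2→3→4→5: 6 + 3 + 3 = 12
2→4→0→5: 4 + 1 + 1 = 6
2→4→5: 4 + 3 = 7
2→4→3→5: 4 + 3 + 5 = 12
2→3→4→0→5: 6 + 3 + 1 + 1 = 11
2→3→5: 6 + 5 = 11
The minimum is 6.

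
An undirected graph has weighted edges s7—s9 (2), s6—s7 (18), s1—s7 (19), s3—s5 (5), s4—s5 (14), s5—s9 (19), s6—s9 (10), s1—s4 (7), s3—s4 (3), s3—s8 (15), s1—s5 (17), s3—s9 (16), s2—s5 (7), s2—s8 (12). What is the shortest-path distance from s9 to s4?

19

Comparing a few candidate routes:
s9 → s5 → s3 → s4: 19 + 5 + 3 = 27
s9 → s5 → s1 → s4: 19 + 17 + 7 = 43
s9 → s3 → s4: 16 + 3 = 19
s9 → s7 → s1 → s4: 2 + 19 + 7 = 28
s9 → s3 → s5 → s4: 16 + 5 + 14 = 35
s9 → s5 → s4: 19 + 14 = 33
The minimum is 19.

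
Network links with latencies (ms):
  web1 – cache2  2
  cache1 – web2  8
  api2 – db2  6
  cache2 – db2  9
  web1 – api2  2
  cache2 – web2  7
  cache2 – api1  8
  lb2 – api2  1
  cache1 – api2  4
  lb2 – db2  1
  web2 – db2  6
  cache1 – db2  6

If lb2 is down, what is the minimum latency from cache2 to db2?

9

Some routes from cache2 to db2 avoiding lb2:
cache2 → db2: 9
cache2 → web1 → api2 → cache1 → db2: 2 + 2 + 4 + 6 = 14
cache2 → web2 → db2: 7 + 6 = 13
cache2 → web1 → api2 → db2: 2 + 2 + 6 = 10
The minimum is 9 ms.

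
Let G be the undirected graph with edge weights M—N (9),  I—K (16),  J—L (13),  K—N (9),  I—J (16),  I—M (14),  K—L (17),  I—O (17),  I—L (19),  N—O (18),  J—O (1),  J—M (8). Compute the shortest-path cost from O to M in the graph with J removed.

27

Some routes from O to M avoiding J:
O-N-M: 18 + 9 = 27
O-I-K-N-M: 17 + 16 + 9 + 9 = 51
O-I-M: 17 + 14 = 31
Shortest: 27.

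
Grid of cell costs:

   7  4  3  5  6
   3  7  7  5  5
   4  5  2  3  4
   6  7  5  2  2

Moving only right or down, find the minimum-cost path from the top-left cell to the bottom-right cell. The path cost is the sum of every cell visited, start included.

One optimal route is [0,0] -> [1,0] -> [2,0] -> [2,1] -> [2,2] -> [2,3] -> [3,3] -> [3,4].
Its cost is 7 + 3 + 4 + 5 + 2 + 3 + 2 + 2 = 28.
(Top row then right column would cost 36.)

28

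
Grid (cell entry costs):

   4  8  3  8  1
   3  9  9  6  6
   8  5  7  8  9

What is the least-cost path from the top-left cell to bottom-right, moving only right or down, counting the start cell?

Take r0c0 -> r0c1 -> r0c2 -> r0c3 -> r0c4 -> r1c4 -> r2c4 for a total of 4 + 8 + 3 + 8 + 1 + 6 + 9 = 39.

39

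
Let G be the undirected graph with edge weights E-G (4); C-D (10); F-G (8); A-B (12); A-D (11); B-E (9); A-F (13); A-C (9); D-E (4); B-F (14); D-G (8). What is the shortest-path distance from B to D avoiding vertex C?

A few of the B→D routes:
B→A→D: 12 + 11 = 23
B→E→D: 9 + 4 = 13
B→F→G→E→D: 14 + 8 + 4 + 4 = 30
B→E→G→D: 9 + 4 + 8 = 21
B→F→G→D: 14 + 8 + 8 = 30
Shortest: 13.

13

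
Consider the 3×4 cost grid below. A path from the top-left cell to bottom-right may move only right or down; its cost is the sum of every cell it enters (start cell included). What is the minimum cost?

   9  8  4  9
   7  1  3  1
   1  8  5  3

24

Best path: (0,0) (1,0) (1,1) (1,2) (1,3) (2,3)
Cost: 9 + 7 + 1 + 3 + 1 + 3 = 24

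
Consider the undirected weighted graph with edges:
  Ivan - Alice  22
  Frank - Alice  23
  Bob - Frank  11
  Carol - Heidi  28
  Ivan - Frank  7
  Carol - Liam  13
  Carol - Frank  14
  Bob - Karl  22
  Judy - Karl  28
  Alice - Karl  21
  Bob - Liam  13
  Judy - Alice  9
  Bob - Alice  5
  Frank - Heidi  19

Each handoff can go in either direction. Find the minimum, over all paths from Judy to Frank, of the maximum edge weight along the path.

11

Checking several routes:
Judy-Alice-Bob-Frank: max(9, 5, 11) = 11
Judy-Alice-Frank: max(9, 23) = 23
Judy-Alice-Karl-Bob-Liam-Carol-Frank: max(9, 21, 22, 13, 13, 14) = 22
Judy-Alice-Ivan-Frank: max(9, 22, 7) = 22
Judy-Alice-Karl-Bob-Frank: max(9, 21, 22, 11) = 22
Judy-Alice-Bob-Liam-Carol-Frank: max(9, 5, 13, 13, 14) = 14
Best route has worst link 11.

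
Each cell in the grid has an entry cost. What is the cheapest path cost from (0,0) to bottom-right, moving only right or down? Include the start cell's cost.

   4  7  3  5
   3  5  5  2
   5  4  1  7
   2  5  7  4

Take (0,0) -> (1,0) -> (1,1) -> (2,1) -> (2,2) -> (2,3) -> (3,3) for a total of 4 + 3 + 5 + 4 + 1 + 7 + 4 = 28.

28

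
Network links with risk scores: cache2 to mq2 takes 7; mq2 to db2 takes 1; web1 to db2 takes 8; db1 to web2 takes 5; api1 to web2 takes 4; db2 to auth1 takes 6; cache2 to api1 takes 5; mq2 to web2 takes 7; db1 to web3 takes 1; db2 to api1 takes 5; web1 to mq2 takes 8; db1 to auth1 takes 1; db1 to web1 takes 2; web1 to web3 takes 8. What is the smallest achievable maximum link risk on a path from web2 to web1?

Some routes from web2 to web1:
web2→api1→cache2→mq2→db2→auth1→db1→web1: max(4, 5, 7, 1, 6, 1, 2) = 7
web2→api1→cache2→mq2→web1: max(4, 5, 7, 8) = 8
web2→api1→db2→auth1→db1→web1: max(4, 5, 6, 1, 2) = 6
web2→mq2→db2→auth1→db1→web1: max(7, 1, 6, 1, 2) = 7
web2→mq2→cache2→api1→db2→auth1→db1→web1: max(7, 7, 5, 5, 6, 1, 2) = 7
web2→db1→web1: max(5, 2) = 5
The minimum achievable maximum is 5.

5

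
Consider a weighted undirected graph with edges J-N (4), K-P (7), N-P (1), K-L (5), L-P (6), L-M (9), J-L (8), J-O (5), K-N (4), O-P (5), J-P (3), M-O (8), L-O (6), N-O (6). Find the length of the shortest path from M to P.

Some routes from M to P:
M→O→J→P: 8 + 5 + 3 = 16
M→O→P: 8 + 5 = 13
M→L→P: 9 + 6 = 15
M→O→N→P: 8 + 6 + 1 = 15
M→O→J→N→P: 8 + 5 + 4 + 1 = 18
Best route has total 13.

13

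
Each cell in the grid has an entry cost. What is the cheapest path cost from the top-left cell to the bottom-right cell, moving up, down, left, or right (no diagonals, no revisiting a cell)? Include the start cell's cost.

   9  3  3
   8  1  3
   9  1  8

Path (0,0)→(0,1)→(1,1)→(2,1)→(2,2): 9 + 3 + 1 + 1 + 8 = 22.

22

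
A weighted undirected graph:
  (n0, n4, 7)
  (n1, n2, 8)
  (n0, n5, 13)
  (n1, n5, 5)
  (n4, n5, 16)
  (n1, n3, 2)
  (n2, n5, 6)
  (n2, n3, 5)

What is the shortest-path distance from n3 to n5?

Candidate routes:
n3 - n1 - n5: 2 + 5 = 7
n3 - n2 - n5: 5 + 6 = 11
n3 - n1 - n2 - n5: 2 + 8 + 6 = 16
n3 - n2 - n1 - n5: 5 + 8 + 5 = 18
The minimum is 7.

7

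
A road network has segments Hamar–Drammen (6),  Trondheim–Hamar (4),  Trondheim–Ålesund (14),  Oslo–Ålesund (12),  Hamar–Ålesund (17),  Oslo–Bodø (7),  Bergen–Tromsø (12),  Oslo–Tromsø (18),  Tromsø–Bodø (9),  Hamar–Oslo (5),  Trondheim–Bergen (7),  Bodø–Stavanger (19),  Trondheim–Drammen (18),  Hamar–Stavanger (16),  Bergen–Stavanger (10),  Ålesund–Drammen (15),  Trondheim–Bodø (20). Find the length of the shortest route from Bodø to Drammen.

18

Checking several routes:
Bodø→Trondheim→Hamar→Drammen: 20 + 4 + 6 = 30
Bodø→Tromsø→Oslo→Hamar→Drammen: 9 + 18 + 5 + 6 = 38
Bodø→Oslo→Hamar→Trondheim→Drammen: 7 + 5 + 4 + 18 = 34
Bodø→Oslo→Hamar→Drammen: 7 + 5 + 6 = 18
Bodø→Tromsø→Bergen→Trondheim→Hamar→Drammen: 9 + 12 + 7 + 4 + 6 = 38
Bodø→Oslo→Ålesund→Drammen: 7 + 12 + 15 = 34
Best route has total 18 km.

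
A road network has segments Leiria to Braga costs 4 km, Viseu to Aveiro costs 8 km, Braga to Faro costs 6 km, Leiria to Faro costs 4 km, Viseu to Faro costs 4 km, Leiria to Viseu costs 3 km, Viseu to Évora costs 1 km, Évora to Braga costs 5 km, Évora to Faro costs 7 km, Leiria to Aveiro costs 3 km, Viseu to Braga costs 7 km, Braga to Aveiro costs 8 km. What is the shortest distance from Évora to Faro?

5

A few of the Évora→Faro routes:
Évora - Faro: 7
Évora - Viseu - Leiria - Faro: 1 + 3 + 4 = 8
Évora - Viseu - Faro: 1 + 4 = 5
Best route has total 5 km.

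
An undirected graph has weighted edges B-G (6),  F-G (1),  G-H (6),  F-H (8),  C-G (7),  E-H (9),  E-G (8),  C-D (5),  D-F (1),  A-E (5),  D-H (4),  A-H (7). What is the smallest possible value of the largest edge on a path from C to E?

7

Some routes from C to E:
C → D → H → A → E: max(5, 4, 7, 5) = 7
C → D → F → H → G → E: max(5, 1, 8, 6, 8) = 8
C → G → H → A → E: max(7, 6, 7, 5) = 7
C → D → F → G → H → A → E: max(5, 1, 1, 6, 7, 5) = 7
C → G → F → D → H → A → E: max(7, 1, 1, 4, 7, 5) = 7
C → D → F → H → A → E: max(5, 1, 8, 7, 5) = 8
The minimum achievable maximum is 7.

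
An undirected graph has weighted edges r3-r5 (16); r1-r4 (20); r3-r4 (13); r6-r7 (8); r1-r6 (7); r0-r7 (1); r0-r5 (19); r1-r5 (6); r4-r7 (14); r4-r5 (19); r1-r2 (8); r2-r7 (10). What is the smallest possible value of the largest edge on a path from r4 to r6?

14

A few of the r4→r6 routes:
r4→r7→r2→r1→r6: max(14, 10, 8, 7) = 14
r4→r3→r5→r1→r6: max(13, 16, 6, 7) = 16
r4→r3→r5→r1→r2→r7→r6: max(13, 16, 6, 8, 10, 8) = 16
r4→r7→r6: max(14, 8) = 14
r4→r3→r5→r0→r7→r2→r1→r6: max(13, 16, 19, 1, 10, 8, 7) = 19
Best route has worst link 14.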